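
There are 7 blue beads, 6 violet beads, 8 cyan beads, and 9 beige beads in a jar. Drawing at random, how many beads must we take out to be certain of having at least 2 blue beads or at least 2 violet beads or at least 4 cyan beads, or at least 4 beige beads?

9

The worst case stops just short of every target: 1 blue, 1 violet, 3 cyan, 3 beige — 1 + 1 + 3 + 3 = 8 beads.
One more bead must push some color to its target, so 8 + 1 = 9.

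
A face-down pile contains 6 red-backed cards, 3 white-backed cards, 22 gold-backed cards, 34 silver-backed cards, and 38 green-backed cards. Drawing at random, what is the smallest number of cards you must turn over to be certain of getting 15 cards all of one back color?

In the worst case we take at most 14 of each back color, but all 6 red-backed and all 3 white-backed (fewer than 14), giving 6 + 3 + 14 + 14 + 14 = 51.
One more card then forces some back color to 15, so 51 + 1 = 52.

52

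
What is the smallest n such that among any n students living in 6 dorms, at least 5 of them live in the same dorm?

25

There are 6 dorms acting as pigeonholes.
With 6 × 4 = 24 students we could place exactly 4 in each, with no class reaching 5.
One more forces some class to hold 5, so 24 + 1 = 25.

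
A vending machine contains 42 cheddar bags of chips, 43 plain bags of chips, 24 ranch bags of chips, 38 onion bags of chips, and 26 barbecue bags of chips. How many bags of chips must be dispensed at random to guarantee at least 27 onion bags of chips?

To avoid onion bags of chips as long as possible, exhaust the other 4 flavors first.
The worst case draws every non-onion bag of chips first: 42 + 43 + 24 + 26 = 135.
The next 27 draws are then forced to be onion, giving 135 + 27 = 162.

162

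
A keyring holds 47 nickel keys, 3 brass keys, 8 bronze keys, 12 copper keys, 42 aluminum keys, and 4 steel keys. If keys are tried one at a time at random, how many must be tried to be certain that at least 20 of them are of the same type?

66

In the worst case we take at most 19 of each type, but all 3 brass, all 8 bronze, all 12 copper, and all 4 steel (fewer than 19), giving 19 + 3 + 8 + 12 + 19 + 4 = 65.
One more key then forces some type to 20, so 65 + 1 = 66.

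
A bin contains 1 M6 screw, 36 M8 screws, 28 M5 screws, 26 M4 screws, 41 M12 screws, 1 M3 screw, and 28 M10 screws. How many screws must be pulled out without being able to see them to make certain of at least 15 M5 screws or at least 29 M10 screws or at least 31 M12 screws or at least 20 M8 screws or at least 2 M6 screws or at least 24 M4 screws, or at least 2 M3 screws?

The worst case stops just short of every target: 1 M6, 19 M8, 14 M5, 23 M4, 30 M12, 1 M3, 28 M10 — 1 + 19 + 14 + 23 + 30 + 1 + 28 = 116 screws.
One more screw must push some size to its target, so 116 + 1 = 117.

117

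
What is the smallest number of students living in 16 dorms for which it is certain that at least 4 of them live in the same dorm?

There are 16 dorms acting as pigeonholes.
With 16 × 3 = 48 students we could place exactly 3 in each, with no class reaching 4.
One more forces some class to hold 4, so 48 + 1 = 49.

49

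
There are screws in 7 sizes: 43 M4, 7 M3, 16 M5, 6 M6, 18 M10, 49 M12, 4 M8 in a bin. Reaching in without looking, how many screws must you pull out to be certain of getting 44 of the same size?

In the worst case we take at most 43 of each size, but all 7 M3, all 16 M5, all 6 M6, all 18 M10, and all 4 M8 (fewer than 43), giving 43 + 7 + 16 + 6 + 18 + 43 + 4 = 137.
One more screw then forces some size to 44, so 137 + 1 = 138.

138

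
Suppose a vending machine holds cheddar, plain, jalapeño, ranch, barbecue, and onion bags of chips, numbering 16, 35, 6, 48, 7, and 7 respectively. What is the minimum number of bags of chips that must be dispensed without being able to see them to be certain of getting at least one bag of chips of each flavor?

The hardest flavor to obtain is jalapeño: we could draw every other bag of chips first — 119 − 6 = 113 bags of chips — without a single jalapeño one.
The next draw must be jalapeño, so 113 + 1 = 114.

114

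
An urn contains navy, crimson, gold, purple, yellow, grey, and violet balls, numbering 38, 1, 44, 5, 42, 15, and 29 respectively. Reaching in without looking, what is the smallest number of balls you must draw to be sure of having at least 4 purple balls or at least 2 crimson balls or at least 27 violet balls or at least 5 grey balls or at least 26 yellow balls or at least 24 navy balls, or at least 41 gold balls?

Each of the 7 colors has its own threshold; avoid all of them simultaneously.
The worst case stops just short of every target: 23 navy, 1 crimson, 40 gold, 3 purple, 25 yellow, 4 grey, 26 violet — 23 + 1 + 40 + 3 + 25 + 4 + 26 = 122 balls.
One more ball must push some color to its target, so 122 + 1 = 123.

123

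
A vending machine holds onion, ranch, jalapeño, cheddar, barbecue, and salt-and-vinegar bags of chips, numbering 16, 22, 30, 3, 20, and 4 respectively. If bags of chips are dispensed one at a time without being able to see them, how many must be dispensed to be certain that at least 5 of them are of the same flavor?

In the worst case we take at most 4 of each flavor, but all 3 cheddar (fewer than 4), giving 4 + 4 + 4 + 3 + 4 + 4 = 23.
One more bag of chips then forces some flavor to 5, so 23 + 1 = 24.

24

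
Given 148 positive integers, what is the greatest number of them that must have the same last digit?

15

If each of the 10 possible last digits held at most 14, the total would be at most 10 × 14 = 140 < 148, a contradiction.
So at least one holds ⌈148/10⌉ = 15.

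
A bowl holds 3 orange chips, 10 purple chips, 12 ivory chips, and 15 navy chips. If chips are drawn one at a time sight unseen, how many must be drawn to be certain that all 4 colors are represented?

38

The hardest color to obtain is orange: we could draw every other chip first — 40 − 3 = 37 chips — without a single orange one.
The next draw must be orange, so 37 + 1 = 38.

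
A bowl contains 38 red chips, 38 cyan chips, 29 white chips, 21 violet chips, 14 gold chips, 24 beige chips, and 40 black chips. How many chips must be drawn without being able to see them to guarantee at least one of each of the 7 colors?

The hardest color to obtain is gold: we could draw every other chip first — 204 − 14 = 190 chips — without a single gold one.
The next draw must be gold, so 190 + 1 = 191.

191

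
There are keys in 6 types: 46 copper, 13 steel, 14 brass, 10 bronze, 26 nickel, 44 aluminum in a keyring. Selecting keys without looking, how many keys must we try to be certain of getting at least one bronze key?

144

The worst case draws every non-bronze key first: 46 + 13 + 14 + 26 + 44 = 143.
The next draw is then forced to be bronze, giving 143 + 1 = 144.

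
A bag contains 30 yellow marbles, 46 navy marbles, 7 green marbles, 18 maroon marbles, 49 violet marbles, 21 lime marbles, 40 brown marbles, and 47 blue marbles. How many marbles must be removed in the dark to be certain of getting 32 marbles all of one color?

Treat the 8 colors as pigeonholes.
In the worst case we take at most 31 of each color, but all 30 yellow, all 7 green, all 18 maroon, and all 21 lime (fewer than 31), giving 30 + 31 + 7 + 18 + 31 + 21 + 31 + 31 = 200.
One more marble then forces some color to 32, so 200 + 1 = 201.

201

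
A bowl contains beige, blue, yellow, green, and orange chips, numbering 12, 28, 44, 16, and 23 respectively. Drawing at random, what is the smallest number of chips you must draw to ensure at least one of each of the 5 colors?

The hardest color to obtain is beige: we could draw every other chip first — 123 − 12 = 111 chips — without a single beige one.
The next draw must be beige, so 111 + 1 = 112.

112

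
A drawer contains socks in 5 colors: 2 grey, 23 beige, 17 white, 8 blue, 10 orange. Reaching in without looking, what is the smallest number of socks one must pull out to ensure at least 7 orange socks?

57

The worst case draws every non-orange sock first: 2 + 23 + 17 + 8 = 50.
The next 7 draws are then forced to be orange, giving 50 + 7 = 57.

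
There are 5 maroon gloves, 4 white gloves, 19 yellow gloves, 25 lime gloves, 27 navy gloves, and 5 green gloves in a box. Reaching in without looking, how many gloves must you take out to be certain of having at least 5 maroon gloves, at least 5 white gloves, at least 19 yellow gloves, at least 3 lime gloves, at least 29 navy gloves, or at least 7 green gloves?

61

Each of the 6 colors has its own threshold; avoid all of them simultaneously.
The worst case stops just short of every target: 4 maroon, 4 white, 18 yellow, 2 lime, all 27 navy, all 5 green — 4 + 4 + 18 + 2 + 27 + 5 = 60 gloves.
One more glove must push some color to its target, so 60 + 1 = 61.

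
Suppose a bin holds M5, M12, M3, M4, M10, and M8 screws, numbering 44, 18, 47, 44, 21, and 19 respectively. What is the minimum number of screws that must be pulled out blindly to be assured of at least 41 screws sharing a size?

179

Treat the 6 sizes as pigeonholes.
In the worst case we take at most 40 of each size, but all 18 M12, all 21 M10, and all 19 M8 (fewer than 40), giving 40 + 18 + 40 + 40 + 21 + 19 = 178.
One more screw then forces some size to 41, so 178 + 1 = 179.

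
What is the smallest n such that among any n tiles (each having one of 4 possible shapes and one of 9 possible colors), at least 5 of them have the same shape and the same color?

There are 4 × 9 = 36 (shape, color) combinations acting as pigeonholes.
With 36 × 4 = 144 tiles we could place exactly 4 in each, with no (shape, color) pair reaching 5.
One more forces some (shape, color) pair to hold 5, so 144 + 1 = 145.

145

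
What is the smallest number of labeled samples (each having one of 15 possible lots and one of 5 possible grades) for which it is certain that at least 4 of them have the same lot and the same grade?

There are 15 × 5 = 75 (lot, grade) combinations acting as pigeonholes.
With 75 × 3 = 225 labeled samples we could place exactly 3 in each, with no (lot, grade) pair reaching 4.
One more forces some (lot, grade) pair to hold 4, so 225 + 1 = 226.

226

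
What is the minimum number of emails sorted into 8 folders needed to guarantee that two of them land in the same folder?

There are 8 folders acting as pigeonholes.
With 8 emails we could place one in each, avoiding any repeat.
One more forces some class to hold 2, so 8 + 1 = 9.

9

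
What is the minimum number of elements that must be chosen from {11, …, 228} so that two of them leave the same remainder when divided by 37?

Group the integers by remainder mod 37; there are 37 residue classes, each nonempty in this range.
Choosing one from each class (37 integers) avoids any shared remainder.
One more choice must repeat a class, so two differ by a multiple of 37. Hence 37 + 1 = 38.

38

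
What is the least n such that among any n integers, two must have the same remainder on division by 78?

79

Use the pigeonhole principle on residue classes: two integers differ by a multiple of 78 exactly when they share a remainder mod 78.
There are 78 residue classes mod 78, so 78 integers can all lie in distinct classes.
One more integer must repeat a residue, giving a difference divisible by 78. So n = 78 + 1 = 79.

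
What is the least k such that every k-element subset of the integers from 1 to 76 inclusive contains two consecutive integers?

39

Partition {1, …, 76} into 38 pairs: {1,2}, {3,4}, …, {75,76}.
Choosing 38 integers — say the 38 even numbers 2, 4, …, 76 — takes one from each pair and avoids the property.
Choosing 39 forces two into the same pair by pigeonhole, and those are consecutive. So 39.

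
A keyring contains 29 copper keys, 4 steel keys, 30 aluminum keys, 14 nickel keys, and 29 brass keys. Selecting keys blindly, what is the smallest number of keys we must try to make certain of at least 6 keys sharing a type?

25

Treat the 5 types as pigeonholes.
In the worst case we take at most 5 of each type, but all 4 steel (fewer than 5), giving 5 + 4 + 5 + 5 + 5 = 24.
One more key then forces some type to 6, so 24 + 1 = 25.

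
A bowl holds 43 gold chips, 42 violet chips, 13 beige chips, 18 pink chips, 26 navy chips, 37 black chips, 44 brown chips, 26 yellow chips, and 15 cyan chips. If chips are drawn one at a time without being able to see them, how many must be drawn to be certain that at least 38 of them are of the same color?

247

Treat the 9 colors as pigeonholes.
In the worst case we take at most 37 of each color, but all 13 beige, all 18 pink, all 26 navy, all 26 yellow, and all 15 cyan (fewer than 37), giving 37 + 37 + 13 + 18 + 26 + 37 + 37 + 26 + 15 = 246.
One more chip then forces some color to 38, so 246 + 1 = 247.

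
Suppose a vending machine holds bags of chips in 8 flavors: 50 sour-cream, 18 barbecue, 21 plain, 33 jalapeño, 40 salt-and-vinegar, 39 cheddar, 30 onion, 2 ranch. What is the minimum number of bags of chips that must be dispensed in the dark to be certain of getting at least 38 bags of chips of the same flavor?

216

In the worst case we take at most 37 of each flavor, but all 18 barbecue, all 21 plain, all 33 jalapeño, all 30 onion, and all 2 ranch (fewer than 37), giving 37 + 18 + 21 + 33 + 37 + 37 + 30 + 2 = 215.
One more bag of chips then forces some flavor to 38, so 215 + 1 = 216.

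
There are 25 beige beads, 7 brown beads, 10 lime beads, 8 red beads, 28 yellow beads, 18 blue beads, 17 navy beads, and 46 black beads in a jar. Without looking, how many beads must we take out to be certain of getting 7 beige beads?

141

The worst case draws every non-beige bead first: 7 + 10 + 8 + 28 + 18 + 17 + 46 = 134.
The next 7 draws are then forced to be beige, giving 134 + 7 = 141.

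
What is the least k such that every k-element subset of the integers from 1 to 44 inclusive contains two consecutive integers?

Partition {1, …, 44} into 22 pairs: {1,2}, {3,4}, …, {43,44}.
Choosing 22 integers — say the 22 even numbers 2, 4, …, 44 — takes one from each pair and avoids the property.
Choosing 23 forces two into the same pair by pigeonhole, and those are consecutive. So 23.

23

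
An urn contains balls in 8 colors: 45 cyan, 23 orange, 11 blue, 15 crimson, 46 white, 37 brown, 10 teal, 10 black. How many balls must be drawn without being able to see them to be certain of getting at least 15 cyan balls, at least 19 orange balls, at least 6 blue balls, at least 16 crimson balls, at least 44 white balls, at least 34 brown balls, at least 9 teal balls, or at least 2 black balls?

138

The worst case stops just short of every target: 14 cyan, 18 orange, 5 blue, 15 crimson, 43 white, 33 brown, 8 teal, 1 black — 14 + 18 + 5 + 15 + 43 + 33 + 8 + 1 = 137 balls.
One more ball must push some color to its target, so 137 + 1 = 138.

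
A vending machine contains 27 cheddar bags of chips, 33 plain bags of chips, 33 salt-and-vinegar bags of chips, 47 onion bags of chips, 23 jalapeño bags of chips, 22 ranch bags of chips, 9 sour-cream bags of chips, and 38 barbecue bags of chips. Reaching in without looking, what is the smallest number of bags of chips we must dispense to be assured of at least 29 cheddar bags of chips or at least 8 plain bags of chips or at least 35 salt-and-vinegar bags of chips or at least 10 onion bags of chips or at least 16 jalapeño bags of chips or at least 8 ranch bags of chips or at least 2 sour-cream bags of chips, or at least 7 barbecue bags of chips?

106

Each of the 8 flavors has its own threshold; avoid all of them simultaneously.
The worst case stops just short of every target: all 27 cheddar, 7 plain, all 33 salt-and-vinegar, 9 onion, 15 jalapeño, 7 ranch, 1 sour-cream, 6 barbecue — 27 + 7 + 33 + 9 + 15 + 7 + 1 + 6 = 105 bags of chips.
One more bag of chips must push some flavor to its target, so 105 + 1 = 106.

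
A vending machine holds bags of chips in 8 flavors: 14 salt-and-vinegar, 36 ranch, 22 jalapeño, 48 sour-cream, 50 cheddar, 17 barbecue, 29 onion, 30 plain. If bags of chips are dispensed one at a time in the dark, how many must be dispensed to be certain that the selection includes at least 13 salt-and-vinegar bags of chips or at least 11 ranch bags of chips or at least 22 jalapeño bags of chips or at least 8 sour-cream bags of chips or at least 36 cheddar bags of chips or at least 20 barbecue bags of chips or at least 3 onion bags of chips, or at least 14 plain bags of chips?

Each of the 8 flavors has its own threshold; avoid all of them simultaneously.
The worst case stops just short of every target: 12 salt-and-vinegar, 10 ranch, 21 jalapeño, 7 sour-cream, 35 cheddar, all 17 barbecue, 2 onion, 13 plain — 12 + 10 + 21 + 7 + 35 + 17 + 2 + 13 = 117 bags of chips.
One more bag of chips must push some flavor to its target, so 117 + 1 = 118.

118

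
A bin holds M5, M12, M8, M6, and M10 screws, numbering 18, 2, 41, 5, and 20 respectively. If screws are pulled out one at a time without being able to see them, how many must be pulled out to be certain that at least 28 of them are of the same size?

Treat the 5 sizes as pigeonholes.
In the worst case we take at most 27 of each size, but all 18 M5, all 2 M12, all 5 M6, and all 20 M10 (fewer than 27), giving 18 + 2 + 27 + 5 + 20 = 72.
One more screw then forces some size to 28, so 72 + 1 = 73.

73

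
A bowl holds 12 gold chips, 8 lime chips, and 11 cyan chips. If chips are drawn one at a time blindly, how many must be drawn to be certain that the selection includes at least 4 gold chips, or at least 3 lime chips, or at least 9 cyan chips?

14

Each of the 3 colors has its own threshold; avoid all of them simultaneously.
The worst case stops just short of every target: 3 gold, 2 lime, 8 cyan — 3 + 2 + 8 = 13 chips.
One more chip must push some color to its target, so 13 + 1 = 14.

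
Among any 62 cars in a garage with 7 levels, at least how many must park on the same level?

9

The 62 cars fall into 7 levels.
If each of the 7 levels held at most 8, the total would be at most 7 × 8 = 56 < 62, a contradiction.
So at least one holds ⌈62/7⌉ = 9.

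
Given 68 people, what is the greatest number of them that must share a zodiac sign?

6

The 68 people fall into 12 zodiac signs.
If each of the 12 zodiac signs held at most 5, the total would be at most 12 × 5 = 60 < 68, a contradiction.
So at least one holds ⌈68/12⌉ = 6.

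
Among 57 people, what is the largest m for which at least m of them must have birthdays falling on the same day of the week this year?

If each of the 7 days of the week held at most 8, the total would be at most 7 × 8 = 56 < 57, a contradiction.
So at least one holds ⌈57/7⌉ = 9.

9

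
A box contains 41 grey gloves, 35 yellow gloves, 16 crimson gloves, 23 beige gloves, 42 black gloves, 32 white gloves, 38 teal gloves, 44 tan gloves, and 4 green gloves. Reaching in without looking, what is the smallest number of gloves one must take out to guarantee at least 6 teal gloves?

The worst case draws every non-teal glove first: 41 + 35 + 16 + 23 + 42 + 32 + 44 + 4 = 237.
The next 6 draws are then forced to be teal, giving 237 + 6 = 243.

243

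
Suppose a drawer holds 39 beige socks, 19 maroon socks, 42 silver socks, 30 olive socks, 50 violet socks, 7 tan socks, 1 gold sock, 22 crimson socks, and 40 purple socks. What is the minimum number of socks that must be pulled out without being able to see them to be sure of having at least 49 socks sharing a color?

In the worst case we take at most 48 of each color, but all 39 beige, all 19 maroon, all 42 silver, all 30 olive, all 7 tan, all 1 gold, all 22 crimson, and all 40 purple (fewer than 48), giving 39 + 19 + 42 + 30 + 48 + 7 + 1 + 22 + 40 = 248.
One more sock then forces some color to 49, so 248 + 1 = 249.

249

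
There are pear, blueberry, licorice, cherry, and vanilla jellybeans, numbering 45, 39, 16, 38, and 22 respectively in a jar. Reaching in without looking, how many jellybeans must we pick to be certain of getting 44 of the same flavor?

In the worst case we take at most 43 of each flavor, but all 39 blueberry, all 16 licorice, all 38 cherry, and all 22 vanilla (fewer than 43), giving 43 + 39 + 16 + 38 + 22 = 158.
One more jellybean then forces some flavor to 44, so 158 + 1 = 159.

159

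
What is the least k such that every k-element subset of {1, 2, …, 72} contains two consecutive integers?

Partition {1, …, 72} into 36 pairs: {1,2}, {3,4}, …, {71,72}.
Choosing 36 integers — say the 36 even numbers 2, 4, …, 72 — takes one from each pair and avoids the property.
Choosing 37 forces two into the same pair by pigeonhole, and those are consecutive. So 37.

37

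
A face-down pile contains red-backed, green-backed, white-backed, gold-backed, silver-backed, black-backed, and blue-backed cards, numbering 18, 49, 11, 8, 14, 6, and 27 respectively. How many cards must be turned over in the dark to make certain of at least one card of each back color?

128

The hardest back color to obtain is black-backed: we could draw every other card first — 133 − 6 = 127 cards — without a single black-backed one.
The next draw must be black-backed, so 127 + 1 = 128.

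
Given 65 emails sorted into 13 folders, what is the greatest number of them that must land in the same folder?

5

The 65 emails fall into 13 folders.
If each of the 13 folders held at most 4, the total would be at most 13 × 4 = 52 < 65, a contradiction.
So at least one holds ⌈65/13⌉ = 5.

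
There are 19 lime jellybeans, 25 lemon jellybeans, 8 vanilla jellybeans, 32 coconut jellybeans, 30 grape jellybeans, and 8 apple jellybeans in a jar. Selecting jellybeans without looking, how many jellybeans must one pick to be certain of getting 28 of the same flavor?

Treat the 6 flavors as pigeonholes.
In the worst case we take at most 27 of each flavor, but all 19 lime, all 25 lemon, all 8 vanilla, and all 8 apple (fewer than 27), giving 19 + 25 + 8 + 27 + 27 + 8 = 114.
One more jellybean then forces some flavor to 28, so 114 + 1 = 115.

115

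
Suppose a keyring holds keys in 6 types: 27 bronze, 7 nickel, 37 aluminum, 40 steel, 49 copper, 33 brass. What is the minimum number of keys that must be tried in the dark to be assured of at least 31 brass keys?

191

The worst case draws every non-brass key first: 27 + 7 + 37 + 40 + 49 = 160.
The next 31 draws are then forced to be brass, giving 160 + 31 = 191.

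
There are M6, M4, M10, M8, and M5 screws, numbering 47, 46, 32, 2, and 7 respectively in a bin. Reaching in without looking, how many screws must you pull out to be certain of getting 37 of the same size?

Treat the 5 sizes as pigeonholes.
In the worst case we take at most 36 of each size, but all 32 M10, all 2 M8, and all 7 M5 (fewer than 36), giving 36 + 36 + 32 + 2 + 7 = 113.
One more screw then forces some size to 37, so 113 + 1 = 114.

114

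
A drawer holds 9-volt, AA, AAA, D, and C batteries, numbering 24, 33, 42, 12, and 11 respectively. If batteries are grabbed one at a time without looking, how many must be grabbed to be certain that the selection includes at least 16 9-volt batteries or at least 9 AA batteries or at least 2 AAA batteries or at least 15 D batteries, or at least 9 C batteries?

The worst case stops just short of every target: 15 9-volt, 8 AA, 1 AAA, all 12 D, 8 C — 15 + 8 + 1 + 12 + 8 = 44 batteries.
One more battery must push some type to its target, so 44 + 1 = 45.

45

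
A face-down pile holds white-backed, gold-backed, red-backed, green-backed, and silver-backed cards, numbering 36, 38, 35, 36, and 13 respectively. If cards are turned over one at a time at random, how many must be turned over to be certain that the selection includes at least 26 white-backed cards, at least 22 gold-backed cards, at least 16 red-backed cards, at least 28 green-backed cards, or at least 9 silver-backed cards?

The worst case stops just short of every target: 25 white-backed, 21 gold-backed, 15 red-backed, 27 green-backed, 8 silver-backed — 25 + 21 + 15 + 27 + 8 = 96 cards.
One more card must push some back color to its target, so 96 + 1 = 97.

97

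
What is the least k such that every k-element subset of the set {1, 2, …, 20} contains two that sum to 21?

Partition {1, …, 20} into 10 pairs: {1,20}, {2,19}, …, {10,11}.
Choosing 10 integers — say the integers 1 through 10 — takes one from each pair and avoids the property.
Choosing 11 forces two into the same pair by pigeonhole, and those sum to 21. So 11.

11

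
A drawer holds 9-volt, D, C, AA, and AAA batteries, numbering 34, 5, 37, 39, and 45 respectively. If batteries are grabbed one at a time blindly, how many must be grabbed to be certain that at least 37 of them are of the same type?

148

In the worst case we take at most 36 of each type, but all 34 9-volt and all 5 D (fewer than 36), giving 34 + 5 + 36 + 36 + 36 = 147.
One more battery then forces some type to 37, so 147 + 1 = 148.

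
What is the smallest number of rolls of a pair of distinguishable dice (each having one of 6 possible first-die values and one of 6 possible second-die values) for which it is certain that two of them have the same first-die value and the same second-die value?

37

There are 6 × 6 = 36 (first-die value, second-die value) combinations acting as pigeonholes.
With 36 rolls of a pair of distinguishable dice we could place one in each, avoiding any repeat.
One more forces some (first-die value, second-die value) pair to hold 2, so 36 + 1 = 37.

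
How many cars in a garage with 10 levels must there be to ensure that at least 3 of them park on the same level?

There are 10 levels acting as pigeonholes.
With 10 × 2 = 20 cars we could place exactly 2 in each, with no class reaching 3.
One more forces some class to hold 3, so 20 + 1 = 21.

21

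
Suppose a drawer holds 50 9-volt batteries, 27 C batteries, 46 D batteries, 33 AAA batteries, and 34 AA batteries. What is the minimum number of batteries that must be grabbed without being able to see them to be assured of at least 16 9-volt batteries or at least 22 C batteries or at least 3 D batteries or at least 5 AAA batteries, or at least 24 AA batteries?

66

The worst case stops just short of every target: 15 9-volt, 21 C, 2 D, 4 AAA, 23 AA — 15 + 21 + 2 + 4 + 23 = 65 batteries.
One more battery must push some type to its target, so 65 + 1 = 66.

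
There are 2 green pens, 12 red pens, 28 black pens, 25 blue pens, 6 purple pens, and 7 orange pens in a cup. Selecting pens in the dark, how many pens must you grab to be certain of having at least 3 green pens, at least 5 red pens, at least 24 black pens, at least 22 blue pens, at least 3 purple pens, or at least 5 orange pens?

57

The worst case stops just short of every target: 2 green, 4 red, 23 black, 21 blue, 2 purple, 4 orange — 2 + 4 + 23 + 21 + 2 + 4 = 56 pens.
One more pen must push some ink color to its target, so 56 + 1 = 57.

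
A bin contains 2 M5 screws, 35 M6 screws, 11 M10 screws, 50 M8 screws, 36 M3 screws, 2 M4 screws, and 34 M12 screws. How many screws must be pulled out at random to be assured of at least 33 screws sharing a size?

In the worst case we take at most 32 of each size, but all 2 M5, all 11 M10, and all 2 M4 (fewer than 32), giving 2 + 32 + 11 + 32 + 32 + 2 + 32 = 143.
One more screw then forces some size to 33, so 143 + 1 = 144.

144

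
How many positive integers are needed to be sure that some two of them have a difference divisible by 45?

46

Use the pigeonhole principle on residue classes: two integers differ by a multiple of 45 exactly when they share a remainder mod 45.
There are 45 residue classes mod 45, so 45 integers can all lie in distinct classes.
One more integer must repeat a residue, giving a difference divisible by 45. So n = 45 + 1 = 46.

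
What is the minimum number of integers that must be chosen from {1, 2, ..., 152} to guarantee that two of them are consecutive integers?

77

Partition {1, …, 152} into 76 pairs: {1,2}, {3,4}, …, {151,152}.
Choosing 76 integers — say the 76 even numbers 2, 4, …, 152 — takes one from each pair and avoids the property.
Choosing 77 forces two into the same pair by pigeonhole, and those are consecutive. So 77.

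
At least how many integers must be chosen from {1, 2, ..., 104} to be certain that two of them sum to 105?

53

Partition {1, …, 104} into 52 pairs: {1,104}, {2,103}, …, {52,53}.
Choosing 52 integers — say the integers 1 through 52 — takes one from each pair and avoids the property.
Choosing 53 forces two into the same pair by pigeonhole, and those sum to 105. So 53.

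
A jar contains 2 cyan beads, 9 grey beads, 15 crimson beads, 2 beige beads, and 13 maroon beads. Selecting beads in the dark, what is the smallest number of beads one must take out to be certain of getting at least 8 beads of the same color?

Treat the 5 colors as pigeonholes.
In the worst case we take at most 7 of each color, but all 2 cyan and all 2 beige (fewer than 7), giving 2 + 7 + 7 + 2 + 7 = 25.
One more bead then forces some color to 8, so 25 + 1 = 26.

26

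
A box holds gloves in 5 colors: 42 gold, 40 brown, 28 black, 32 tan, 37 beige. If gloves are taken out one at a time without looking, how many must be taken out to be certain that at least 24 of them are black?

175

The worst case draws every non-black glove first: 42 + 40 + 32 + 37 = 151.
The next 24 draws are then forced to be black, giving 151 + 24 = 175.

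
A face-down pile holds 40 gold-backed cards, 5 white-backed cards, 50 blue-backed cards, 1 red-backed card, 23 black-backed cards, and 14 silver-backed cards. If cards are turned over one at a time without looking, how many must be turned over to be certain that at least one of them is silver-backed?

To avoid silver-backed cards as long as possible, exhaust the other 5 back colors first.
The worst case draws every non-silver-backed card first: 40 + 5 + 50 + 1 + 23 = 119.
The next draw is then forced to be silver-backed, giving 119 + 1 = 120.

120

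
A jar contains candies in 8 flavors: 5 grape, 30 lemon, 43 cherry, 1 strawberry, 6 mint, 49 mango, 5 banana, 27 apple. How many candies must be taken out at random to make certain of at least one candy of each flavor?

166

The hardest flavor to obtain is strawberry: we could draw every other candy first — 166 − 1 = 165 candies — without a single strawberry one.
The next draw must be strawberry, so 165 + 1 = 166.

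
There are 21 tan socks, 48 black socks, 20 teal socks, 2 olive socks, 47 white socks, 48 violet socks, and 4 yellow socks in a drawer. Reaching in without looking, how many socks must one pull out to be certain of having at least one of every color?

The hardest color to obtain is olive: we could draw every other sock first — 190 − 2 = 188 socks — without a single olive one.
The next draw must be olive, so 188 + 1 = 189.

189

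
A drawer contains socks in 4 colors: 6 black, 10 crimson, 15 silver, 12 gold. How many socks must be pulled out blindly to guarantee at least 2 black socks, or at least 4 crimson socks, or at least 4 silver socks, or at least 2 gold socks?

Each of the 4 colors has its own threshold; avoid all of them simultaneously.
The worst case stops just short of every target: 1 black, 3 crimson, 3 silver, 1 gold — 1 + 3 + 3 + 1 = 8 socks.
One more sock must push some color to its target, so 8 + 1 = 9.

9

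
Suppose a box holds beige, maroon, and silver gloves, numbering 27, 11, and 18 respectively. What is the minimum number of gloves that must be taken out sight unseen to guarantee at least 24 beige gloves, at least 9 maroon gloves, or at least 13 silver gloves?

The worst case stops just short of every target: 23 beige, 8 maroon, 12 silver — 23 + 8 + 12 = 43 gloves.
One more glove must push some color to its target, so 43 + 1 = 44.

44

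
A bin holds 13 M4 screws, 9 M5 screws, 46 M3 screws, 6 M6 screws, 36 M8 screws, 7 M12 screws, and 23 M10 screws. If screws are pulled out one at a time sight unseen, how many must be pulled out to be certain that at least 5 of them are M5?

136

To avoid M5 screws as long as possible, exhaust the other 6 sizes first.
The worst case draws every non-M5 screw first: 13 + 46 + 6 + 36 + 7 + 23 = 131.
The next 5 draws are then forced to be M5, giving 131 + 5 = 136.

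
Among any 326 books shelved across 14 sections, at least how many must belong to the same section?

24

If each of the 14 sections held at most 23, the total would be at most 14 × 23 = 322 < 326, a contradiction.
So at least one holds ⌈326/14⌉ = 24.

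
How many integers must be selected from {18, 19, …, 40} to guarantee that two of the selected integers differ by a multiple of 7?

Group the integers by remainder mod 7; there are 7 residue classes, each nonempty in this range.
Choosing one from each class (7 integers) avoids any shared remainder.
One more choice must repeat a class, so two differ by a multiple of 7. Hence 7 + 1 = 8.

8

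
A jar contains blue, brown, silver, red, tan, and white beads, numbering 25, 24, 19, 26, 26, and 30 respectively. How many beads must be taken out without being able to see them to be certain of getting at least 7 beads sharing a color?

37

The worst case takes 6 beads of each color without reaching 7 of any: 6 × 6 = 36.
The next bead must bring some color to 7, so 36 + 1 = 37.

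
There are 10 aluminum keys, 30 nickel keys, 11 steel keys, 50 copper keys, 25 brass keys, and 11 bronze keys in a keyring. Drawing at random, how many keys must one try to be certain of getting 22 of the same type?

96

Treat the 6 types as pigeonholes.
In the worst case we take at most 21 of each type, but all 10 aluminum, all 11 steel, and all 11 bronze (fewer than 21), giving 10 + 21 + 11 + 21 + 21 + 11 = 95.
One more key then forces some type to 22, so 95 + 1 = 96.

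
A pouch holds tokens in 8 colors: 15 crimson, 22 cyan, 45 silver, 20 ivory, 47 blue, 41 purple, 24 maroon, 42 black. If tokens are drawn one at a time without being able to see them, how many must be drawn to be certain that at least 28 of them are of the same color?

190

Treat the 8 colors as pigeonholes.
In the worst case we take at most 27 of each color, but all 15 crimson, all 22 cyan, all 20 ivory, and all 24 maroon (fewer than 27), giving 15 + 22 + 27 + 20 + 27 + 27 + 24 + 27 = 189.
One more token then forces some color to 28, so 189 + 1 = 190.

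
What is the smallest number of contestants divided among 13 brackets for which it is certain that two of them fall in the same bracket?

There are 13 brackets acting as pigeonholes.
With 13 contestants we could place one in each, avoiding any repeat.
One more forces some class to hold 2, so 13 + 1 = 14.

14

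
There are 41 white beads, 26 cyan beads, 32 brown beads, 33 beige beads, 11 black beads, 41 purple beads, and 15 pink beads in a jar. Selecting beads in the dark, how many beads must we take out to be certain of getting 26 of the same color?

152

Treat the 7 colors as pigeonholes.
In the worst case we take at most 25 of each color, but all 11 black and all 15 pink (fewer than 25), giving 25 + 25 + 25 + 25 + 11 + 25 + 15 = 151.
One more bead then forces some color to 26, so 151 + 1 = 152.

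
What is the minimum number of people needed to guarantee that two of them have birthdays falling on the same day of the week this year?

8

There are 7 days of the week acting as pigeonholes.
With 7 people we could place one in each, avoiding any repeat.
One more forces some class to hold 2, so 7 + 1 = 8.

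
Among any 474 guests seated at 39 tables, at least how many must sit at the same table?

If each of the 39 tables held at most 12, the total would be at most 39 × 12 = 468 < 474, a contradiction.
So at least one holds ⌈474/39⌉ = 13.

13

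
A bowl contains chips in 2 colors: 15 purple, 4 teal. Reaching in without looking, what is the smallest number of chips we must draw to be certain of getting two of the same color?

3

Treat the 2 colors as pigeonholes.
The worst case takes 1 chip of each color without reaching 2 of any: 2 × 1 = 2.
The next chip must bring some color to 2, so 2 + 1 = 3.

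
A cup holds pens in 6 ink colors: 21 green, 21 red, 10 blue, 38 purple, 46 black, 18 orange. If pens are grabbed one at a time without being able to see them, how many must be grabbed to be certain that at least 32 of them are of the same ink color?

133

In the worst case we take at most 31 of each ink color, but all 21 green, all 21 red, all 10 blue, and all 18 orange (fewer than 31), giving 21 + 21 + 10 + 31 + 31 + 18 = 132.
One more pen then forces some ink color to 32, so 132 + 1 = 133.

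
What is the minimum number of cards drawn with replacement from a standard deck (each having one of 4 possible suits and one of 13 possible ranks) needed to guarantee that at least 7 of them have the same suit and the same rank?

313

There are 4 × 13 = 52 (suit, rank) combinations acting as pigeonholes.
With 52 × 6 = 312 cards drawn with replacement from a standard deck we could place exactly 6 in each, with no (suit, rank) pair reaching 7.
One more forces some (suit, rank) pair to hold 7, so 312 + 1 = 313.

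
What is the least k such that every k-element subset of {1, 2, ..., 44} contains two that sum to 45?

23

Partition {1, …, 44} into 22 pairs: {1,44}, {2,43}, …, {22,23}.
Choosing 22 integers — say the integers 1 through 22 — takes one from each pair and avoids the property.
Choosing 23 forces two into the same pair by pigeonhole, and those sum to 45. So 23.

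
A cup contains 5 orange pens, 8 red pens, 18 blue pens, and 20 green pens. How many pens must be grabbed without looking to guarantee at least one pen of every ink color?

The hardest ink color to obtain is orange: we could draw every other pen first — 51 − 5 = 46 pens — without a single orange one.
The next draw must be orange, so 46 + 1 = 47.

47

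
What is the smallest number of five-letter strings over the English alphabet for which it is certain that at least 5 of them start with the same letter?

There are 26 possible first letters acting as pigeonholes.
With 26 × 4 = 104 five-letter strings over the English alphabet we could place exactly 4 in each, with no class reaching 5.
One more forces some class to hold 5, so 104 + 1 = 105.

105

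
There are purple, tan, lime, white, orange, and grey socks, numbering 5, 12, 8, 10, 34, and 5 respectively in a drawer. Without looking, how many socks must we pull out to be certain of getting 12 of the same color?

In the worst case we take at most 11 of each color, but all 5 purple, all 8 lime, all 10 white, and all 5 grey (fewer than 11), giving 5 + 11 + 8 + 10 + 11 + 5 = 50.
One more sock then forces some color to 12, so 50 + 1 = 51.

51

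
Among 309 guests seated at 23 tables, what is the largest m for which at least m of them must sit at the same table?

The 309 guests fall into 23 tables.
If each of the 23 tables held at most 13, the total would be at most 23 × 13 = 299 < 309, a contradiction.
So at least one holds ⌈309/23⌉ = 14.

14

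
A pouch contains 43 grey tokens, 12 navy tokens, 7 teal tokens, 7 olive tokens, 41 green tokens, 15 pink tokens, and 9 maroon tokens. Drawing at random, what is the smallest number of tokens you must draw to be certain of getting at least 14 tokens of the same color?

75

Treat the 7 colors as pigeonholes.
In the worst case we take at most 13 of each color, but all 12 navy, all 7 teal, all 7 olive, and all 9 maroon (fewer than 13), giving 13 + 12 + 7 + 7 + 13 + 13 + 9 = 74.
One more token then forces some color to 14, so 74 + 1 = 75.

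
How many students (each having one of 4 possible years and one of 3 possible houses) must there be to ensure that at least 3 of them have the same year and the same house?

25

There are 4 × 3 = 12 (year, house) combinations acting as pigeonholes.
With 12 × 2 = 24 students we could place exactly 2 in each, with no (year, house) pair reaching 3.
One more forces some (year, house) pair to hold 3, so 24 + 1 = 25.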